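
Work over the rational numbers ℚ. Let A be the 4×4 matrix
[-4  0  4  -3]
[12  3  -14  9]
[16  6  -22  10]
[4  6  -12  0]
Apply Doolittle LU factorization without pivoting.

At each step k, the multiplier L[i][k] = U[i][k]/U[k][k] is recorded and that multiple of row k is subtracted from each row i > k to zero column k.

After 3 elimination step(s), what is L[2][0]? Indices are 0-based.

k=0: U[0][0]=-4
  eliminate (1,0): mult=-3, new row 1: (0, 3, -2, 0); set L[1][0]=-3
  eliminate (2,0): mult=-4, new row 2: (0, 6, -6, -2); set L[2][0]=-4
  eliminate (3,0): mult=-1, new row 3: (0, 6, -8, -3); set L[3][0]=-1
k=1: U[1][1]=3
  eliminate (2,1): mult=2, new row 2: (0, 0, -2, -2); set L[2][1]=2
  eliminate (3,1): mult=2, new row 3: (0, 0, -4, -3); set L[3][1]=2
k=2: U[2][2]=-2
  eliminate (3,2): mult=2, new row 3: (0, 0, 0, 1); set L[3][2]=2

L[2][0] = -4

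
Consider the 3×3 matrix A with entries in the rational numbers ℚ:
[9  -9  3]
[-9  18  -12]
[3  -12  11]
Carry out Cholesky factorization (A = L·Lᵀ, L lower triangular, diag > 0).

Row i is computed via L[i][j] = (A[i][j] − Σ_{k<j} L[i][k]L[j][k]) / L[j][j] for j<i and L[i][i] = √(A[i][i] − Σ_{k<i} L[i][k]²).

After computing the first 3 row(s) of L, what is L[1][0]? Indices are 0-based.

Step 1: L[0][0] = √(9) = 3.
  L[1][0] = (-9) / L[0][0] = -3.
Step 2: L[1][1] = √(9) = 3.
  L[2][0] = (3) / L[0][0] = 1.
  L[2][1] = (-9) / L[1][1] = -3.
Step 3: L[2][2] = √(1) = 1.

L[1][0] = -3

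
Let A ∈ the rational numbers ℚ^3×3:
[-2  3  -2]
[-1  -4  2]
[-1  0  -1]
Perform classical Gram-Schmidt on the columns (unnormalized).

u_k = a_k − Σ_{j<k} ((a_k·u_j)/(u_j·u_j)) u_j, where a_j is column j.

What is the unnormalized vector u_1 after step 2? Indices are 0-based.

u_1 = (7/3, -13/3, -1/3)

Step 1: u_0 = a_0 = (-2, -1, -1).
Step 2: u_1 = a_1 − (-1/3)·u_0 = (7/3, -13/3, -1/3).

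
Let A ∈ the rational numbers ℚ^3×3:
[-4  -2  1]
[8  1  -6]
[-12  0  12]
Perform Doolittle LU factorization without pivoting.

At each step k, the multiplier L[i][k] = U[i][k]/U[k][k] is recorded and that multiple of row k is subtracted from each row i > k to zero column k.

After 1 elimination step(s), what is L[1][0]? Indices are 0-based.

L[1][0] = -2

[col 0] pivot -4
  R1 -= -2*R0 → (0, -3, -4)  (L[1][0] := -2)
  R2 -= 3*R0 → (0, 6, 9)  (L[2][0] := 3)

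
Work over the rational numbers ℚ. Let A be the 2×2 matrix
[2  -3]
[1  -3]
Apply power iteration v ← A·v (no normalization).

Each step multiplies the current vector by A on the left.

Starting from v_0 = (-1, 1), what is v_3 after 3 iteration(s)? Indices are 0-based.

v_0 = (-1, 1).
v_1 = A·v_0 = (-5, -4).
v_2 = A·v_1 = (2, 7).
v_3 = A·v_2 = (-17, -19).

v_3 = (-17, -19)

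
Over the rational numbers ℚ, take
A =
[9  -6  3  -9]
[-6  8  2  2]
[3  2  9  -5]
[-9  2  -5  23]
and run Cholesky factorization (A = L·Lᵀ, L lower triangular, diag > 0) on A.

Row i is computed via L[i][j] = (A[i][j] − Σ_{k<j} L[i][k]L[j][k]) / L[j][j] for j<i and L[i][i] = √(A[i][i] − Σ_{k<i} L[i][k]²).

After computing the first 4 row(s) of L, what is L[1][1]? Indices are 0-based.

L[1][1] = 2

Step 1: L[0][0] = √(9) = 3.
  L[1][0] = (-6) / L[0][0] = -2.
Step 2: L[1][1] = √(4) = 2.
  L[2][0] = (3) / L[0][0] = 1.
  L[2][1] = (4) / L[1][1] = 2.
Step 3: L[2][2] = √(4) = 2.
  L[3][0] = (-9) / L[0][0] = -3.
  L[3][1] = (-4) / L[1][1] = -2.
  L[3][2] = (2) / L[2][2] = 1.
Step 4: L[3][3] = √(9) = 3.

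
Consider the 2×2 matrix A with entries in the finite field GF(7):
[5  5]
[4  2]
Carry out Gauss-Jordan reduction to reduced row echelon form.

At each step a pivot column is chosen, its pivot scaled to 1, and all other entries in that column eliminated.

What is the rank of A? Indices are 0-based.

rank = 2

step 1: normalize row 0 (÷5) = (1, 1)
  row 1: subtract 4×row0 = (0, 5)
step 2: normalize row 1 (÷5) = (0, 1)
  row 0: subtract 1×row1 = (1, 0)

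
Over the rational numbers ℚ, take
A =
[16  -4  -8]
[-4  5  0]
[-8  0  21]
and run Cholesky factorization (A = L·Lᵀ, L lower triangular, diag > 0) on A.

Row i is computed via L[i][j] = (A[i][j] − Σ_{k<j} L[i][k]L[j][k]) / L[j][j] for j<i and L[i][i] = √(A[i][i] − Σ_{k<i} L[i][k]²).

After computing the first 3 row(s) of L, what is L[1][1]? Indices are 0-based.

Step 1: L[0][0] = √(16) = 4.
  L[1][0] = (-4) / L[0][0] = -1.
Step 2: L[1][1] = √(4) = 2.
  L[2][0] = (-8) / L[0][0] = -2.
  L[2][1] = (-2) / L[1][1] = -1.
Step 3: L[2][2] = √(16) = 4.

L[1][1] = 2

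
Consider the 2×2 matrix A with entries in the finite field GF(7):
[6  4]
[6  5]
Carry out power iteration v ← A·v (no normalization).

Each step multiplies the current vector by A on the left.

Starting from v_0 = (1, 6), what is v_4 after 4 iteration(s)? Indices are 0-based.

v_4 = (0, 6)

v_0 = (1, 6).
v_1 = A·v_0 = (2, 1).
v_2 = A·v_1 = (2, 3).
v_3 = A·v_2 = (3, 6).
v_4 = A·v_3 = (0, 6).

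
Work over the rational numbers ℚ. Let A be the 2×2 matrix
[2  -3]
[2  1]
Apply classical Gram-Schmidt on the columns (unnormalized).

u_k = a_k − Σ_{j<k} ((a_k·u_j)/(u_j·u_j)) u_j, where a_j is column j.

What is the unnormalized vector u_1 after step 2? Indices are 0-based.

Step 1: u_0 = a_0 = (2, 2).
Step 2: u_1 = a_1 − (-1/2)·u_0 = (-2, 2).

u_1 = (-2, 2)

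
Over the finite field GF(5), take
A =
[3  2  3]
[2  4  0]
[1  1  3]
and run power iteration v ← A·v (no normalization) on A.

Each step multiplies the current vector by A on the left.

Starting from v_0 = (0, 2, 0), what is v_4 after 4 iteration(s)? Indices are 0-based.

v_4 = (3, 4, 3)

v_0 = (0, 2, 0).
v_1 = A·v_0 = (4, 3, 2).
v_2 = A·v_1 = (4, 0, 3).
v_3 = A·v_2 = (1, 3, 3).
v_4 = A·v_3 = (3, 4, 3).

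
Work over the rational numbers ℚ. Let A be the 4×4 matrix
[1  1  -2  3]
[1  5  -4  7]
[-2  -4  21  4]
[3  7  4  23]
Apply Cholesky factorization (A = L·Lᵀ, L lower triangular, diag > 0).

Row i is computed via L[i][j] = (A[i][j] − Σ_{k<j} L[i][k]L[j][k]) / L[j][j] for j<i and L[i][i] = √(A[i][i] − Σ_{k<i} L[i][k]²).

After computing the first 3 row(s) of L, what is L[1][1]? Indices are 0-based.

L[1][1] = 2

Step 1: L[0][0] = √(1) = 1.
  L[1][0] = (1) / L[0][0] = 1.
Step 2: L[1][1] = √(4) = 2.
  L[2][0] = (-2) / L[0][0] = -2.
  L[2][1] = (-2) / L[1][1] = -1.
Step 3: L[2][2] = √(16) = 4.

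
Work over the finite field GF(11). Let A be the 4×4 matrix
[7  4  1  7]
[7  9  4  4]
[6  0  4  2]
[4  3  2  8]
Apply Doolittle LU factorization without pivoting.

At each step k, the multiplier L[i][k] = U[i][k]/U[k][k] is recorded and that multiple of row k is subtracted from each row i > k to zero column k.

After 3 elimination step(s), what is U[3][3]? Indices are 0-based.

U[3][3] = 1

[col 0] pivot 7
  R1 -= 1*R0 → (0, 5, 3, 8)  (L[1][0] := 1)
  R2 -= 4*R0 → (0, 6, 0, 7)  (L[2][0] := 4)
  R3 -= 10*R0 → (0, 7, 3, 4)  (L[3][0] := 10)
[col 1] pivot 5
  R2 -= 10*R1 → (0, 0, 3, 4)  (L[2][1] := 10)
  R3 -= 8*R1 → (0, 0, 1, 6)  (L[3][1] := 8)
[col 2] pivot 3
  R3 -= 4*R2 → (0, 0, 0, 1)  (L[3][2] := 4)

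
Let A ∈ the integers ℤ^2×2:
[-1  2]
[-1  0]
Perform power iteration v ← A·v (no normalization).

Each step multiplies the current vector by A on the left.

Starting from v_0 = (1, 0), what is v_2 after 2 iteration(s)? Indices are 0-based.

v_0 = (1, 0).
v_1 = A·v_0 = (-1, -1).
v_2 = A·v_1 = (-1, 1).

v_2 = (-1, 1)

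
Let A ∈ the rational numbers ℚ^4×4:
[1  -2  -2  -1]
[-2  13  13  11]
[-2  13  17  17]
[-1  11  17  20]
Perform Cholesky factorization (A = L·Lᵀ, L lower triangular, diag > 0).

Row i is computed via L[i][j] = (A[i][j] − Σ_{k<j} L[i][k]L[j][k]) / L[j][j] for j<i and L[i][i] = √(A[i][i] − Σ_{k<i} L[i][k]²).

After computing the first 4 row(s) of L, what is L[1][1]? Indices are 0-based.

L[1][1] = 3

Step 1: L[0][0] = √(1) = 1.
  L[1][0] = (-2) / L[0][0] = -2.
Step 2: L[1][1] = √(9) = 3.
  L[2][0] = (-2) / L[0][0] = -2.
  L[2][1] = (9) / L[1][1] = 3.
Step 3: L[2][2] = √(4) = 2.
  L[3][0] = (-1) / L[0][0] = -1.
  L[3][1] = (9) / L[1][1] = 3.
  L[3][2] = (6) / L[2][2] = 3.
Step 4: L[3][3] = √(1) = 1.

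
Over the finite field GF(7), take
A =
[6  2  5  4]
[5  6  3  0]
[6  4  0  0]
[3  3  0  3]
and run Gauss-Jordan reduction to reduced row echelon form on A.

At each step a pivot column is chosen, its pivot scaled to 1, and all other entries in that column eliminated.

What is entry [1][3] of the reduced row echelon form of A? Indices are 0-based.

pivot(0,0)=6: scale R0 → (1, 5, 2, 3)
  clear (1,0): R1 −= (5)R0 → (0, 2, 0, 6)
  clear (2,0): R2 −= (6)R0 → (0, 2, 2, 3)
  clear (3,0): R3 −= (3)R0 → (0, 2, 1, 1)
pivot(1,1)=2: scale R1 → (0, 1, 0, 3)
  clear (0,1): R0 −= (5)R1 → (1, 0, 2, 2)
  clear (2,1): R2 −= (2)R1 → (0, 0, 2, 4)
  clear (3,1): R3 −= (2)R1 → (0, 0, 1, 2)
pivot(2,2)=2: scale R2 → (0, 0, 1, 2)
  clear (0,2): R0 −= (2)R2 → (1, 0, 0, 5)
  clear (3,2): R3 −= (1)R2 → (0, 0, 0, 0)
col 3: no nonzero at/below row 3; advance.

M[1][3] = 3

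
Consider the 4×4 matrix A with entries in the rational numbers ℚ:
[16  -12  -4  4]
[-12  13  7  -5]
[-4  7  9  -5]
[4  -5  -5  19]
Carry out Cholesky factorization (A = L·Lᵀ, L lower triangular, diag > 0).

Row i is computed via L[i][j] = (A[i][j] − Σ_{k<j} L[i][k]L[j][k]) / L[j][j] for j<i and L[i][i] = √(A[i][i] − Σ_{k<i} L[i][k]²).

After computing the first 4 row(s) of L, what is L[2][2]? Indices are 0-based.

Step 1: L[0][0] = √(16) = 4.
  L[1][0] = (-12) / L[0][0] = -3.
Step 2: L[1][1] = √(4) = 2.
  L[2][0] = (-4) / L[0][0] = -1.
  L[2][1] = (4) / L[1][1] = 2.
Step 3: L[2][2] = √(4) = 2.
  L[3][0] = (4) / L[0][0] = 1.
  L[3][1] = (-2) / L[1][1] = -1.
  L[3][2] = (-2) / L[2][2] = -1.
Step 4: L[3][3] = √(16) = 4.

L[2][2] = 2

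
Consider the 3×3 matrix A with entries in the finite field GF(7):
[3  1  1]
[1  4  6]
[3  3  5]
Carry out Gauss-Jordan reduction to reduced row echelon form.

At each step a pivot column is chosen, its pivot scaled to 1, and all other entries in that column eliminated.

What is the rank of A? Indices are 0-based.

step 1: normalize row 0 (÷3) = (1, 5, 5)
  row 1: subtract 1×row0 = (0, 6, 1)
  row 2: subtract 3×row0 = (0, 2, 4)
step 2: normalize row 1 (÷6) = (0, 1, 6)
  row 0: subtract 5×row1 = (1, 0, 3)
  row 2: subtract 2×row1 = (0, 0, 6)
step 3: normalize row 2 (÷6) = (0, 0, 1)
  row 0: subtract 3×row2 = (1, 0, 0)
  row 1: subtract 6×row2 = (0, 1, 0)

rank = 3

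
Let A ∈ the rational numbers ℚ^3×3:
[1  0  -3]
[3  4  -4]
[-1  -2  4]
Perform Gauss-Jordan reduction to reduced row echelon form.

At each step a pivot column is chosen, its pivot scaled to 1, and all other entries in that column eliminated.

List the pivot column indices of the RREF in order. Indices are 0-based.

[1] R0 /= 1  ⇒  (1, 0, -3)
     R1 -= 3·R0  ⇒  (0, 4, 5)
     R2 -= -1·R0  ⇒  (0, -2, 1)
[2] R1 /= 4  ⇒  (0, 1, 5/4)
     R2 -= -2·R1  ⇒  (0, 0, 7/2)
[3] R2 /= 7/2  ⇒  (0, 0, 1)
     R0 -= -3·R2  ⇒  (1, 0, 0)
     R1 -= 5/4·R2  ⇒  (0, 1, 0)

pivot columns: 0, 1, 2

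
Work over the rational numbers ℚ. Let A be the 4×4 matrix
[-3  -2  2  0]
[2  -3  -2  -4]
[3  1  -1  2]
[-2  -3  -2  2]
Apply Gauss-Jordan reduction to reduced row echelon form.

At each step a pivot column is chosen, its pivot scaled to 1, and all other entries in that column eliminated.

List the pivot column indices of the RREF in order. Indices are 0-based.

pivot(0,0)=-3: scale R0 → (1, 2/3, -2/3, 0)
  clear (1,0): R1 −= (2)R0 → (0, -13/3, -2/3, -4)
  clear (2,0): R2 −= (3)R0 → (0, -1, 1, 2)
  clear (3,0): R3 −= (-2)R0 → (0, -5/3, -10/3, 2)
pivot(1,1)=-13/3: scale R1 → (0, 1, 2/13, 12/13)
  clear (0,1): R0 −= (2/3)R1 → (1, 0, -10/13, -8/13)
  clear (2,1): R2 −= (-1)R1 → (0, 0, 15/13, 38/13)
  clear (3,1): R3 −= (-5/3)R1 → (0, 0, -40/13, 46/13)
pivot(2,2)=15/13: scale R2 → (0, 0, 1, 38/15)
  clear (0,2): R0 −= (-10/13)R2 → (1, 0, 0, 4/3)
  clear (1,2): R1 −= (2/13)R2 → (0, 1, 0, 8/15)
  clear (3,2): R3 −= (-40/13)R2 → (0, 0, 0, 34/3)
pivot(3,3)=34/3: scale R3 → (0, 0, 0, 1)
  clear (0,3): R0 −= (4/3)R3 → (1, 0, 0, 0)
  clear (1,3): R1 −= (8/15)R3 → (0, 1, 0, 0)
  clear (2,3): R2 −= (38/15)R3 → (0, 0, 1, 0)

pivot columns: 0, 1, 2, 3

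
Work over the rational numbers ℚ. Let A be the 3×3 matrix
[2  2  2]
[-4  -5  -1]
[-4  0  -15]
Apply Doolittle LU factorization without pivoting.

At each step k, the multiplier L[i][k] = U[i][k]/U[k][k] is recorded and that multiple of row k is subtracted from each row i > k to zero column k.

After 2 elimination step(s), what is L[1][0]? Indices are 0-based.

k=0: U[0][0]=2
  eliminate (1,0): mult=-2, new row 1: (0, -1, 3); set L[1][0]=-2
  eliminate (2,0): mult=-2, new row 2: (0, 4, -11); set L[2][0]=-2
k=1: U[1][1]=-1
  eliminate (2,1): mult=-4, new row 2: (0, 0, 1); set L[2][1]=-4

L[1][0] = -2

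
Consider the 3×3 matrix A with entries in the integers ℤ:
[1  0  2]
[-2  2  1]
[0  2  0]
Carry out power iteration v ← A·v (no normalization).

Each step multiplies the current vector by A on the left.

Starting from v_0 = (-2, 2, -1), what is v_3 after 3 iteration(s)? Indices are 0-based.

v_3 = (32, 58, 52)

v_0 = (-2, 2, -1).
v_1 = A·v_0 = (-4, 7, 4).
v_2 = A·v_1 = (4, 26, 14).
v_3 = A·v_2 = (32, 58, 52).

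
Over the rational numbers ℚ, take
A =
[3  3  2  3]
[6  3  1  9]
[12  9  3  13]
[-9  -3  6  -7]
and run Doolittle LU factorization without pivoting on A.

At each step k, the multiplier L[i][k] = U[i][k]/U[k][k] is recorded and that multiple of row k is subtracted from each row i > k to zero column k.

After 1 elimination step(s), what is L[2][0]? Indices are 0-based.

Step 1: pivot at (0,0) is 3.
  row1 ← row1 − (2)·row0  ⇒  L[1][0]=2, U row1=(0, -3, -3, 3)
  row2 ← row2 − (4)·row0  ⇒  L[2][0]=4, U row2=(0, -3, -5, 1)
  row3 ← row3 − (-3)·row0  ⇒  L[3][0]=-3, U row3=(0, 6, 12, 2)

L[2][0] = 4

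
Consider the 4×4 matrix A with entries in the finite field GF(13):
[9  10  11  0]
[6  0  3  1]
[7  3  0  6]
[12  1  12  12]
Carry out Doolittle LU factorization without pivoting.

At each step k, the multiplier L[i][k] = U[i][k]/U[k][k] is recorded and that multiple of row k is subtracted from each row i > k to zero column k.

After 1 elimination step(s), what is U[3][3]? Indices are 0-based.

[col 0] pivot 9
  R1 -= 5*R0 → (0, 2, 0, 1)  (L[1][0] := 5)
  R2 -= 8*R0 → (0, 1, 3, 6)  (L[2][0] := 8)
  R3 -= 10*R0 → (0, 5, 6, 12)  (L[3][0] := 10)

U[3][3] = 12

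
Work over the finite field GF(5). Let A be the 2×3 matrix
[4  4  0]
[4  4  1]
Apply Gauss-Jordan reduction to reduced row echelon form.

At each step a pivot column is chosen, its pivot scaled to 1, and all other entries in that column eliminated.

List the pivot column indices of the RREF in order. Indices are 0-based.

pivot columns: 0, 2

pivot(0,0)=4: scale R0 → (1, 1, 0)
  clear (1,0): R1 −= (4)R0 → (0, 0, 1)
col 1: no nonzero at/below row 1; advance.
pivot(1,2)=1: scale R1 → (0, 0, 1)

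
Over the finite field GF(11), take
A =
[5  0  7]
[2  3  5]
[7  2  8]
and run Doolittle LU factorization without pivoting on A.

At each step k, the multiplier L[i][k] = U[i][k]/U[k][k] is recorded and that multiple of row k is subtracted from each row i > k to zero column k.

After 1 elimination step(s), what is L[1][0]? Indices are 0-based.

L[1][0] = 7

[col 0] pivot 5
  R1 -= 7*R0 → (0, 3, 0)  (L[1][0] := 7)
  R2 -= 8*R0 → (0, 2, 7)  (L[2][0] := 8)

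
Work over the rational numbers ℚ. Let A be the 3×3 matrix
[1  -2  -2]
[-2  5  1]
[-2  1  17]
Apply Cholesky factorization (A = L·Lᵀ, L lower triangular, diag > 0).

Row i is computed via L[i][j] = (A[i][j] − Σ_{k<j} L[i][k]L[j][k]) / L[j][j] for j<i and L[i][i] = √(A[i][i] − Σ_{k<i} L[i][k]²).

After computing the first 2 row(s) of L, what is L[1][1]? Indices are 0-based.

L[1][1] = 1

Step 1: L[0][0] = √(1) = 1.
  L[1][0] = (-2) / L[0][0] = -2.
Step 2: L[1][1] = √(1) = 1.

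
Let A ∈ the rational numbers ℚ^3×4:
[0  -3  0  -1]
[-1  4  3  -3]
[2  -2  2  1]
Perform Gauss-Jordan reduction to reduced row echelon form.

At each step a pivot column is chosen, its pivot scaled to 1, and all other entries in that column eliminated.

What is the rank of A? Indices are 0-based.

[1] R0 <-> R1
[1] R0 /= -1  ⇒  (1, -4, -3, 3)
     R2 -= 2·R0  ⇒  (0, 6, 8, -5)
[2] R1 /= -3  ⇒  (0, 1, 0, 1/3)
     R0 -= -4·R1  ⇒  (1, 0, -3, 13/3)
     R2 -= 6·R1  ⇒  (0, 0, 8, -7)
[3] R2 /= 8  ⇒  (0, 0, 1, -7/8)
     R0 -= -3·R2  ⇒  (1, 0, 0, 41/24)

rank = 3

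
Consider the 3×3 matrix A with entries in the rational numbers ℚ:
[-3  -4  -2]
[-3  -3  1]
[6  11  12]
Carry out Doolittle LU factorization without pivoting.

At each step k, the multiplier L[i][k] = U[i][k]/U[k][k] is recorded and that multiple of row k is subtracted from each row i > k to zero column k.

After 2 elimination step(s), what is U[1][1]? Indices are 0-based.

U[1][1] = 1

k=0: U[0][0]=-3
  eliminate (1,0): mult=1, new row 1: (0, 1, 3); set L[1][0]=1
  eliminate (2,0): mult=-2, new row 2: (0, 3, 8); set L[2][0]=-2
k=1: U[1][1]=1
  eliminate (2,1): mult=3, new row 2: (0, 0, -1); set L[2][1]=3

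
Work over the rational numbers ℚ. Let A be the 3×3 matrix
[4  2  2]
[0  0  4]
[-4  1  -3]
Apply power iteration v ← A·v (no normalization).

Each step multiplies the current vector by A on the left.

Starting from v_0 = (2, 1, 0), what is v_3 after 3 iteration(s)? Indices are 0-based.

v_0 = (2, 1, 0).
v_1 = A·v_0 = (10, 0, -7).
v_2 = A·v_1 = (26, -28, -19).
v_3 = A·v_2 = (10, -76, -75).

v_3 = (10, -76, -75)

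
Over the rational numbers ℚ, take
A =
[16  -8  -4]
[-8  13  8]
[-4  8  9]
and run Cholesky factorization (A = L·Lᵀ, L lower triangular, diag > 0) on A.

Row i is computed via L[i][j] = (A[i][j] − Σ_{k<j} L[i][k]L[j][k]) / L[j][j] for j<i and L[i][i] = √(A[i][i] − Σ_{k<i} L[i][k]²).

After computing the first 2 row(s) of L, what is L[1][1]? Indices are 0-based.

L[1][1] = 3

Step 1: L[0][0] = √(16) = 4.
  L[1][0] = (-8) / L[0][0] = -2.
Step 2: L[1][1] = √(9) = 3.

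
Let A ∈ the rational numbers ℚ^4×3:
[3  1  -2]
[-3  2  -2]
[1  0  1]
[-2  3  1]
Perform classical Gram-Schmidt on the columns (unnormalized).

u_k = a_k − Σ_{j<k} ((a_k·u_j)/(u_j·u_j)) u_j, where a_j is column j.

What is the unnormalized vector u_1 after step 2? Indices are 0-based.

Step 1: u_0 = a_0 = (3, -3, 1, -2).
Step 2: u_1 = a_1 − (-9/23)·u_0 = (50/23, 19/23, 9/23, 51/23).

u_1 = (50/23, 19/23, 9/23, 51/23)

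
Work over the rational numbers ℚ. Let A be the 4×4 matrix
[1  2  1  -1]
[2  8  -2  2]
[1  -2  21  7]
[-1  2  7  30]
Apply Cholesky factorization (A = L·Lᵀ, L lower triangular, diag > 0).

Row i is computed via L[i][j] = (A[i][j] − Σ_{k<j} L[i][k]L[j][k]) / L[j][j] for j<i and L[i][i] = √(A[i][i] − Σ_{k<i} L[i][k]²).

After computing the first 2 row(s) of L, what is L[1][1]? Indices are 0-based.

Step 1: L[0][0] = √(1) = 1.
  L[1][0] = (2) / L[0][0] = 2.
Step 2: L[1][1] = √(4) = 2.

L[1][1] = 2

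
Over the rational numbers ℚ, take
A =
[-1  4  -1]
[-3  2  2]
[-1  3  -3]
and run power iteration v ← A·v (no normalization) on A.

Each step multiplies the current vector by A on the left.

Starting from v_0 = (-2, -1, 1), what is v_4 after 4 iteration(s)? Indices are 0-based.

v_0 = (-2, -1, 1).
v_1 = A·v_0 = (-3, 6, -4).
v_2 = A·v_1 = (31, 13, 33).
v_3 = A·v_2 = (-12, -1, -91).
v_4 = A·v_3 = (99, -148, 282).

v_4 = (99, -148, 282)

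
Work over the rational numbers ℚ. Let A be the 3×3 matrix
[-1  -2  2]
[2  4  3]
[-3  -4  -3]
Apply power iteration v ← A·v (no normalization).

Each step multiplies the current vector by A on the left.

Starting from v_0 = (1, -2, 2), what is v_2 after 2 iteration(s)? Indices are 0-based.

v_2 = (-9, 11, -18)

v_0 = (1, -2, 2).
v_1 = A·v_0 = (7, 0, -1).
v_2 = A·v_1 = (-9, 11, -18).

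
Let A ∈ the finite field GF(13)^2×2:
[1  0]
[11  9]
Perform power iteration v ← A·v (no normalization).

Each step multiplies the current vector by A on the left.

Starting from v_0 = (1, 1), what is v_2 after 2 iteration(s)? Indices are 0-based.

v_0 = (1, 1).
v_1 = A·v_0 = (1, 7).
v_2 = A·v_1 = (1, 9).

v_2 = (1, 9)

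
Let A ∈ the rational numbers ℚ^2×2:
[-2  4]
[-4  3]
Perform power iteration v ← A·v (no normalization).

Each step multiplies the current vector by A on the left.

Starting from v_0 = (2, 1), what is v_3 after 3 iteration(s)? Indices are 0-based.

v_0 = (2, 1).
v_1 = A·v_0 = (0, -5).
v_2 = A·v_1 = (-20, -15).
v_3 = A·v_2 = (-20, 35).

v_3 = (-20, 35)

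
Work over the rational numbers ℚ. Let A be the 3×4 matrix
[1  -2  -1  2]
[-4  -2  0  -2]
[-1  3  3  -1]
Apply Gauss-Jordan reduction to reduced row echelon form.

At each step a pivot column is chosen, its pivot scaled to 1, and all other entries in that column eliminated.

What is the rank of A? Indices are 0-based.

rank = 3

step 1: normalize row 0 (÷1) = (1, -2, -1, 2)
  row 1: subtract -4×row0 = (0, -10, -4, 6)
  row 2: subtract -1×row0 = (0, 1, 2, 1)
step 2: normalize row 1 (÷-10) = (0, 1, 2/5, -3/5)
  row 0: subtract -2×row1 = (1, 0, -1/5, 4/5)
  row 2: subtract 1×row1 = (0, 0, 8/5, 8/5)
step 3: normalize row 2 (÷8/5) = (0, 0, 1, 1)
  row 0: subtract -1/5×row2 = (1, 0, 0, 1)
  row 1: subtract 2/5×row2 = (0, 1, 0, -1)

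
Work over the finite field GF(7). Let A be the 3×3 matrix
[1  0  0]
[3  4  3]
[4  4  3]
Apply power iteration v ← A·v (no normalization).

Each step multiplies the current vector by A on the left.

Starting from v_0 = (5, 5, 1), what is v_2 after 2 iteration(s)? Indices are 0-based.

v_0 = (5, 5, 1).
v_1 = A·v_0 = (5, 3, 1).
v_2 = A·v_1 = (5, 2, 0).

v_2 = (5, 2, 0)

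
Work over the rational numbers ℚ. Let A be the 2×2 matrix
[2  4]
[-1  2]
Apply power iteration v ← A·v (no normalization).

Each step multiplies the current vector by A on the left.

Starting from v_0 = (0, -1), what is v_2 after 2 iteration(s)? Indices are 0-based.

v_2 = (-16, 0)

v_0 = (0, -1).
v_1 = A·v_0 = (-4, -2).
v_2 = A·v_1 = (-16, 0).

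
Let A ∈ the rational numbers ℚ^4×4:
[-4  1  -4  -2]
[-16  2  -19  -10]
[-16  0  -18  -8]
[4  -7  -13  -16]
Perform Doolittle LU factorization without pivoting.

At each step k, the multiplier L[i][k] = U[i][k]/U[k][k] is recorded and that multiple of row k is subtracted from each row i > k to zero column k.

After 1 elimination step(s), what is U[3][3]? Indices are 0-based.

U[3][3] = -18

Step 1: pivot at (0,0) is -4.
  row1 ← row1 − (4)·row0  ⇒  L[1][0]=4, U row1=(0, -2, -3, -2)
  row2 ← row2 − (4)·row0  ⇒  L[2][0]=4, U row2=(0, -4, -2, 0)
  row3 ← row3 − (-1)·row0  ⇒  L[3][0]=-1, U row3=(0, -6, -17, -18)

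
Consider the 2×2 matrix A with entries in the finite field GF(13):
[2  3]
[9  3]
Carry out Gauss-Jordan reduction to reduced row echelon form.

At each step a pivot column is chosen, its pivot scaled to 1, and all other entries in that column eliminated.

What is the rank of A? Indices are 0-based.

step 1: normalize row 0 (÷2) = (1, 8)
  row 1: subtract 9×row0 = (0, 9)
step 2: normalize row 1 (÷9) = (0, 1)
  row 0: subtract 8×row1 = (1, 0)

rank = 2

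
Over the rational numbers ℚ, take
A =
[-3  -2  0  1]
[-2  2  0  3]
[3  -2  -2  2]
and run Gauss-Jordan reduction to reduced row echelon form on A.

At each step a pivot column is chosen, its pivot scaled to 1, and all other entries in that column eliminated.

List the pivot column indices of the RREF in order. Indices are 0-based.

pivot(0,0)=-3: scale R0 → (1, 2/3, 0, -1/3)
  clear (1,0): R1 −= (-2)R0 → (0, 10/3, 0, 7/3)
  clear (2,0): R2 −= (3)R0 → (0, -4, -2, 3)
pivot(1,1)=10/3: scale R1 → (0, 1, 0, 7/10)
  clear (0,1): R0 −= (2/3)R1 → (1, 0, 0, -4/5)
  clear (2,1): R2 −= (-4)R1 → (0, 0, -2, 29/5)
pivot(2,2)=-2: scale R2 → (0, 0, 1, -29/10)

pivot columns: 0, 1, 2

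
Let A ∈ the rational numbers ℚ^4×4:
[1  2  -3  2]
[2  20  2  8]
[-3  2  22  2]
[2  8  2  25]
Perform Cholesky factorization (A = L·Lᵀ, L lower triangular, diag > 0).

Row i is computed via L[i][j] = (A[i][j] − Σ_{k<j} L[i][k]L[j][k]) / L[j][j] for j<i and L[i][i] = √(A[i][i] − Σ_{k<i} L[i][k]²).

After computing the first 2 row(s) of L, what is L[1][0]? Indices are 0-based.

Step 1: L[0][0] = √(1) = 1.
  L[1][0] = (2) / L[0][0] = 2.
Step 2: L[1][1] = √(16) = 4.

L[1][0] = 2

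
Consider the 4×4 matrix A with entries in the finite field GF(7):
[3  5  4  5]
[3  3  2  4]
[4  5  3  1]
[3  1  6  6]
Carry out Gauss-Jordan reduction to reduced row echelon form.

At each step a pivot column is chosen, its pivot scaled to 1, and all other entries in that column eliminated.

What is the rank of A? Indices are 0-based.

pivot(0,0)=3: scale R0 → (1, 4, 6, 4)
  clear (1,0): R1 −= (3)R0 → (0, 5, 5, 6)
  clear (2,0): R2 −= (4)R0 → (0, 3, 0, 6)
  clear (3,0): R3 −= (3)R0 → (0, 3, 2, 1)
pivot(1,1)=5: scale R1 → (0, 1, 1, 4)
  clear (0,1): R0 −= (4)R1 → (1, 0, 2, 2)
  clear (2,1): R2 −= (3)R1 → (0, 0, 4, 1)
  clear (3,1): R3 −= (3)R1 → (0, 0, 6, 3)
pivot(2,2)=4: scale R2 → (0, 0, 1, 2)
  clear (0,2): R0 −= (2)R2 → (1, 0, 0, 5)
  clear (1,2): R1 −= (1)R2 → (0, 1, 0, 2)
  clear (3,2): R3 −= (6)R2 → (0, 0, 0, 5)
pivot(3,3)=5: scale R3 → (0, 0, 0, 1)
  clear (0,3): R0 −= (5)R3 → (1, 0, 0, 0)
  clear (1,3): R1 −= (2)R3 → (0, 1, 0, 0)
  clear (2,3): R2 −= (2)R3 → (0, 0, 1, 0)

rank = 4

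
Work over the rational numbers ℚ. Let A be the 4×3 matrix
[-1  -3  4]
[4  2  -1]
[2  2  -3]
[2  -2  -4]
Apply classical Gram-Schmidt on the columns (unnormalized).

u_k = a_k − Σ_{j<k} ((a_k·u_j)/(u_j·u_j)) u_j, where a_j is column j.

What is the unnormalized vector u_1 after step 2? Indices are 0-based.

u_1 = (-64/25, 6/25, 28/25, -72/25)

Step 1: u_0 = a_0 = (-1, 4, 2, 2).
Step 2: u_1 = a_1 − (11/25)·u_0 = (-64/25, 6/25, 28/25, -72/25).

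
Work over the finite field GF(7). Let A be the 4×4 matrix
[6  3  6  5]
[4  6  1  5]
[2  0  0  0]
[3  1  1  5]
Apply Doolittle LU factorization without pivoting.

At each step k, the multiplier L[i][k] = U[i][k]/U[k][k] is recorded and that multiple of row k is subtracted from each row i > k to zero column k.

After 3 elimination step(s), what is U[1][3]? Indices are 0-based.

U[1][3] = 4

k=0: U[0][0]=6
  eliminate (1,0): mult=3, new row 1: (0, 4, 4, 4); set L[1][0]=3
  eliminate (2,0): mult=5, new row 2: (0, 6, 5, 3); set L[2][0]=5
  eliminate (3,0): mult=4, new row 3: (0, 3, 5, 6); set L[3][0]=4
k=1: U[1][1]=4
  eliminate (2,1): mult=5, new row 2: (0, 0, 6, 4); set L[2][1]=5
  eliminate (3,1): mult=6, new row 3: (0, 0, 2, 3); set L[3][1]=6
k=2: U[2][2]=6
  eliminate (3,2): mult=5, new row 3: (0, 0, 0, 4); set L[3][2]=5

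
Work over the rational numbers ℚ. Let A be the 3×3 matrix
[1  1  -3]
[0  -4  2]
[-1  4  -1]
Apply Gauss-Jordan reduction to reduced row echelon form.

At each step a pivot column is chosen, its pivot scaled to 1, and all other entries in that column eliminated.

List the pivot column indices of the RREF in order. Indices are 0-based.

pivot columns: 0, 1, 2

pivot(0,0)=1: scale R0 → (1, 1, -3)
  clear (2,0): R2 −= (-1)R0 → (0, 5, -4)
pivot(1,1)=-4: scale R1 → (0, 1, -1/2)
  clear (0,1): R0 −= (1)R1 → (1, 0, -5/2)
  clear (2,1): R2 −= (5)R1 → (0, 0, -3/2)
pivot(2,2)=-3/2: scale R2 → (0, 0, 1)
  clear (0,2): R0 −= (-5/2)R2 → (1, 0, 0)
  clear (1,2): R1 −= (-1/2)R2 → (0, 1, 0)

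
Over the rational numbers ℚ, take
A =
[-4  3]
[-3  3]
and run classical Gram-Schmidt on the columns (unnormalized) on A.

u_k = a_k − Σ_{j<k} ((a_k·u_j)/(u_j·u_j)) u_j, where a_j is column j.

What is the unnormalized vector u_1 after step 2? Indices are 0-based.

u_1 = (-9/25, 12/25)

Step 1: u_0 = a_0 = (-4, -3).
Step 2: u_1 = a_1 − (-21/25)·u_0 = (-9/25, 12/25).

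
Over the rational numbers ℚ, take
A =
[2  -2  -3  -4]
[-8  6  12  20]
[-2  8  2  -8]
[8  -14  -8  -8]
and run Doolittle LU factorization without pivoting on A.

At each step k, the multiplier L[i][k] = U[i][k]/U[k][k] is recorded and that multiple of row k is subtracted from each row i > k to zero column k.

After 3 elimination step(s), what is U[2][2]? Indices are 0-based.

U[2][2] = -1

[col 0] pivot 2
  R1 -= -4*R0 → (0, -2, 0, 4)  (L[1][0] := -4)
  R2 -= -1*R0 → (0, 6, -1, -12)  (L[2][0] := -1)
  R3 -= 4*R0 → (0, -6, 4, 8)  (L[3][0] := 4)
[col 1] pivot -2
  R2 -= -3*R1 → (0, 0, -1, 0)  (L[2][1] := -3)
  R3 -= 3*R1 → (0, 0, 4, -4)  (L[3][1] := 3)
[col 2] pivot -1
  R3 -= -4*R2 → (0, 0, 0, -4)  (L[3][2] := -4)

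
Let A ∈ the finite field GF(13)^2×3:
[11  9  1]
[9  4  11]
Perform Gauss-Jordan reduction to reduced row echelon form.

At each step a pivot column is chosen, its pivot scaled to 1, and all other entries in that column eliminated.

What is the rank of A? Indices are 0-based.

rank = 2

step 1: normalize row 0 (÷11) = (1, 2, 6)
  row 1: subtract 9×row0 = (0, 12, 9)
step 2: normalize row 1 (÷12) = (0, 1, 4)
  row 0: subtract 2×row1 = (1, 0, 11)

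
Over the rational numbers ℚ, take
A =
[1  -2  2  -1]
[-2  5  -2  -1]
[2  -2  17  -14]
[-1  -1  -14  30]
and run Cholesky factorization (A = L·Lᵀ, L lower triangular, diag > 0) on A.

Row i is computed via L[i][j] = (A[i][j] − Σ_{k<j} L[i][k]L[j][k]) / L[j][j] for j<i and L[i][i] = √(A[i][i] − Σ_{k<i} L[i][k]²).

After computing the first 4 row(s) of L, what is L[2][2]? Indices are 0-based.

L[2][2] = 3

Step 1: L[0][0] = √(1) = 1.
  L[1][0] = (-2) / L[0][0] = -2.
Step 2: L[1][1] = √(1) = 1.
  L[2][0] = (2) / L[0][0] = 2.
  L[2][1] = (2) / L[1][1] = 2.
Step 3: L[2][2] = √(9) = 3.
  L[3][0] = (-1) / L[0][0] = -1.
  L[3][1] = (-3) / L[1][1] = -3.
  L[3][2] = (-6) / L[2][2] = -2.
Step 4: L[3][3] = √(16) = 4.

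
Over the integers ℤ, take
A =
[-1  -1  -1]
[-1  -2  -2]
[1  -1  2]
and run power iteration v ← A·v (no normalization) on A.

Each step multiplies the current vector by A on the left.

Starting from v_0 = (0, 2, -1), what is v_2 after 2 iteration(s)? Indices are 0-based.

v_0 = (0, 2, -1).
v_1 = A·v_0 = (-1, -2, -4).
v_2 = A·v_1 = (7, 13, -7).

v_2 = (7, 13, -7)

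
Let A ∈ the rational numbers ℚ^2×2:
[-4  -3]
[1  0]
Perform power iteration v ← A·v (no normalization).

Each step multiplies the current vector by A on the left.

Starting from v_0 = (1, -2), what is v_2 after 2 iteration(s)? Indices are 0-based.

v_0 = (1, -2).
v_1 = A·v_0 = (2, 1).
v_2 = A·v_1 = (-11, 2).

v_2 = (-11, 2)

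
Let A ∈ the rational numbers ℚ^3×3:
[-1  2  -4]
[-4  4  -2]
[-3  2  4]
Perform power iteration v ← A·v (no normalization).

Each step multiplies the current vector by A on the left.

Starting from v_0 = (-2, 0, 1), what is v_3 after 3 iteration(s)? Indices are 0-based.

v_0 = (-2, 0, 1).
v_1 = A·v_0 = (-2, 6, 10).
v_2 = A·v_1 = (-26, 12, 58).
v_3 = A·v_2 = (-182, 36, 334).

v_3 = (-182, 36, 334)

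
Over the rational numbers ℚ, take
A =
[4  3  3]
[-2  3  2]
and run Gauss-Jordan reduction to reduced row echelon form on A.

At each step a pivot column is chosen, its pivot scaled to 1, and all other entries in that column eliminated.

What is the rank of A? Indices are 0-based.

[1] R0 /= 4  ⇒  (1, 3/4, 3/4)
     R1 -= -2·R0  ⇒  (0, 9/2, 7/2)
[2] R1 /= 9/2  ⇒  (0, 1, 7/9)
     R0 -= 3/4·R1  ⇒  (1, 0, 1/6)

rank = 2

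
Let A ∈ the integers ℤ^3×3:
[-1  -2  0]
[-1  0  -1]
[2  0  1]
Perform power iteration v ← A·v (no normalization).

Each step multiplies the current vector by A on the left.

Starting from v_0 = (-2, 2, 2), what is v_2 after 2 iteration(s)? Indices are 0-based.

v_2 = (2, 4, -6)

v_0 = (-2, 2, 2).
v_1 = A·v_0 = (-2, 0, -2).
v_2 = A·v_1 = (2, 4, -6).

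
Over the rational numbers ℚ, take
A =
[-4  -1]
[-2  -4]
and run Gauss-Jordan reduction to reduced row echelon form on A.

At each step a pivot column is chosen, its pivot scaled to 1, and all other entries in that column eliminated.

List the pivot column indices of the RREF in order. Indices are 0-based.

pivot(0,0)=-4: scale R0 → (1, 1/4)
  clear (1,0): R1 −= (-2)R0 → (0, -7/2)
pivot(1,1)=-7/2: scale R1 → (0, 1)
  clear (0,1): R0 −= (1/4)R1 → (1, 0)

pivot columns: 0, 1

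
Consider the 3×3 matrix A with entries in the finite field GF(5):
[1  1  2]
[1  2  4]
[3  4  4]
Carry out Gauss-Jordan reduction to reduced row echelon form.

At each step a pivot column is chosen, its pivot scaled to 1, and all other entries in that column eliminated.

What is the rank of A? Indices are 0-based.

rank = 3

step 1: normalize row 0 (÷1) = (1, 1, 2)
  row 1: subtract 1×row0 = (0, 1, 2)
  row 2: subtract 3×row0 = (0, 1, 3)
step 2: normalize row 1 (÷1) = (0, 1, 2)
  row 0: subtract 1×row1 = (1, 0, 0)
  row 2: subtract 1×row1 = (0, 0, 1)
step 3: normalize row 2 (÷1) = (0, 0, 1)
  row 1: subtract 2×row2 = (0, 1, 0)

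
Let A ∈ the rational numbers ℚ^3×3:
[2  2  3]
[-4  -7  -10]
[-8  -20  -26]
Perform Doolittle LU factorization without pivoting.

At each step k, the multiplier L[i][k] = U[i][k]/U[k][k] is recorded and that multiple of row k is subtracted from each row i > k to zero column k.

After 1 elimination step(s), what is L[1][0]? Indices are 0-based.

Step 1: pivot at (0,0) is 2.
  row1 ← row1 − (-2)·row0  ⇒  L[1][0]=-2, U row1=(0, -3, -4)
  row2 ← row2 − (-4)·row0  ⇒  L[2][0]=-4, U row2=(0, -12, -14)

L[1][0] = -2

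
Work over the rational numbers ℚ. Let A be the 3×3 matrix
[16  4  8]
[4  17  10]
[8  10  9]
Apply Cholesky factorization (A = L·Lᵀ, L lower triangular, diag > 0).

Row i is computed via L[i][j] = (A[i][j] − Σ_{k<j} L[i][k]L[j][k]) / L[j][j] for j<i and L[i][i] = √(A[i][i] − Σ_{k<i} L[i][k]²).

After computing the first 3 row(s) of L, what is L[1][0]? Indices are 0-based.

Step 1: L[0][0] = √(16) = 4.
  L[1][0] = (4) / L[0][0] = 1.
Step 2: L[1][1] = √(16) = 4.
  L[2][0] = (8) / L[0][0] = 2.
  L[2][1] = (8) / L[1][1] = 2.
Step 3: L[2][2] = √(1) = 1.

L[1][0] = 1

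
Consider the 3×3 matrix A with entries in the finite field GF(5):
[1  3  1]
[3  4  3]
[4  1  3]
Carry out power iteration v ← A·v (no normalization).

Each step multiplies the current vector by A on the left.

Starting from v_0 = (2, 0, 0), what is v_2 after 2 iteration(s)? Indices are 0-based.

v_0 = (2, 0, 0).
v_1 = A·v_0 = (2, 1, 3).
v_2 = A·v_1 = (3, 4, 3).

v_2 = (3, 4, 3)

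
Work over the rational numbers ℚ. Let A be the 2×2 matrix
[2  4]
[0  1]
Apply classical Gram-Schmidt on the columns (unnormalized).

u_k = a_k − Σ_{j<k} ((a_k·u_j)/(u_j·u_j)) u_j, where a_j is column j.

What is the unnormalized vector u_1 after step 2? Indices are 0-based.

Step 1: u_0 = a_0 = (2, 0).
Step 2: u_1 = a_1 − (2)·u_0 = (0, 1).

u_1 = (0, 1)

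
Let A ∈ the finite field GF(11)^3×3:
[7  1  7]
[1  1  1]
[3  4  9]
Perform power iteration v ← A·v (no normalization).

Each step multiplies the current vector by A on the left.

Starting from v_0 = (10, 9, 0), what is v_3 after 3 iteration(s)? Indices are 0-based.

v_3 = (1, 4, 8)

v_0 = (10, 9, 0).
v_1 = A·v_0 = (2, 8, 0).
v_2 = A·v_1 = (0, 10, 5).
v_3 = A·v_2 = (1, 4, 8).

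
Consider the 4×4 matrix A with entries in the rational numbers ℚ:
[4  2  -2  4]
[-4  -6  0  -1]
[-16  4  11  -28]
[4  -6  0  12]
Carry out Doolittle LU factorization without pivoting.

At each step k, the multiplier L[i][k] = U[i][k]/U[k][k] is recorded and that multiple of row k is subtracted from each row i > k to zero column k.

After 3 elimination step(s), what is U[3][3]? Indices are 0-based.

Step 1: pivot at (0,0) is 4.
  row1 ← row1 − (-1)·row0  ⇒  L[1][0]=-1, U row1=(0, -4, -2, 3)
  row2 ← row2 − (-4)·row0  ⇒  L[2][0]=-4, U row2=(0, 12, 3, -12)
  row3 ← row3 − (1)·row0  ⇒  L[3][0]=1, U row3=(0, -8, 2, 8)
Step 2: pivot at (1,1) is -4.
  row2 ← row2 − (-3)·row1  ⇒  L[2][1]=-3, U row2=(0, 0, -3, -3)
  row3 ← row3 − (2)·row1  ⇒  L[3][1]=2, U row3=(0, 0, 6, 2)
Step 3: pivot at (2,2) is -3.
  row3 ← row3 − (-2)·row2  ⇒  L[3][2]=-2, U row3=(0, 0, 0, -4)

U[3][3] = -4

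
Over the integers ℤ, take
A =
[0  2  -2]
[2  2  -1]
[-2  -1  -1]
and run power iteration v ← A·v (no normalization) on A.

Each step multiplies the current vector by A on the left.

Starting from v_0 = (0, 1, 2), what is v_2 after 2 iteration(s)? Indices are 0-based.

v_2 = (6, -1, 7)

v_0 = (0, 1, 2).
v_1 = A·v_0 = (-2, 0, -3).
v_2 = A·v_1 = (6, -1, 7).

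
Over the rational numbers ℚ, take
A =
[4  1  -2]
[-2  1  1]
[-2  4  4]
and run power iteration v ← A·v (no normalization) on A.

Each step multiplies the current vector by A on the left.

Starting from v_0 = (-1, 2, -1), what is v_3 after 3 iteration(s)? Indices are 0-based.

v_3 = (-99, 63, 198)

v_0 = (-1, 2, -1).
v_1 = A·v_0 = (0, 3, 6).
v_2 = A·v_1 = (-9, 9, 36).
v_3 = A·v_2 = (-99, 63, 198).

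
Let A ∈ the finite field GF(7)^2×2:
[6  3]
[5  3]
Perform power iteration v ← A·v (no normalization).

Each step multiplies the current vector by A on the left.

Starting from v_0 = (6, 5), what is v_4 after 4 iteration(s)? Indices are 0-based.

v_4 = (2, 1)

v_0 = (6, 5).
v_1 = A·v_0 = (2, 3).
v_2 = A·v_1 = (0, 5).
v_3 = A·v_2 = (1, 1).
v_4 = A·v_3 = (2, 1).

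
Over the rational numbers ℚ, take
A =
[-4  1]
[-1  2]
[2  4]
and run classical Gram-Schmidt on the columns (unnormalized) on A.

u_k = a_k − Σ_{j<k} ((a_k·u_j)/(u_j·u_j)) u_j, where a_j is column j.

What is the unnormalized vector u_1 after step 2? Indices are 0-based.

Step 1: u_0 = a_0 = (-4, -1, 2).
Step 2: u_1 = a_1 − (2/21)·u_0 = (29/21, 44/21, 80/21).

u_1 = (29/21, 44/21, 80/21)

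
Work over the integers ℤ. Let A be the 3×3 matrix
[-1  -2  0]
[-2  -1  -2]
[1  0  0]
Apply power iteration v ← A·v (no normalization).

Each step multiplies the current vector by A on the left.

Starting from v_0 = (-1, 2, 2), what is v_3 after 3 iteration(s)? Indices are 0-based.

v_3 = (-35, -28, 11)

v_0 = (-1, 2, 2).
v_1 = A·v_0 = (-3, -4, -1).
v_2 = A·v_1 = (11, 12, -3).
v_3 = A·v_2 = (-35, -28, 11).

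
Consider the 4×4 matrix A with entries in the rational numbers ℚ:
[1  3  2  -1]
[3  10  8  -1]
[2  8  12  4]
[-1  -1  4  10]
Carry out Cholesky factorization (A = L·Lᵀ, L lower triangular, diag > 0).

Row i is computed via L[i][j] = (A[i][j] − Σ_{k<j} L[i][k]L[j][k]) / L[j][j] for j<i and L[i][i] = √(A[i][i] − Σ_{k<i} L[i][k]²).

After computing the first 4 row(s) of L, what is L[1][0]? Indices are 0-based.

L[1][0] = 3

Step 1: L[0][0] = √(1) = 1.
  L[1][0] = (3) / L[0][0] = 3.
Step 2: L[1][1] = √(1) = 1.
  L[2][0] = (2) / L[0][0] = 2.
  L[2][1] = (2) / L[1][1] = 2.
Step 3: L[2][2] = √(4) = 2.
  L[3][0] = (-1) / L[0][0] = -1.
  L[3][1] = (2) / L[1][1] = 2.
  L[3][2] = (2) / L[2][2] = 1.
Step 4: L[3][3] = √(4) = 2.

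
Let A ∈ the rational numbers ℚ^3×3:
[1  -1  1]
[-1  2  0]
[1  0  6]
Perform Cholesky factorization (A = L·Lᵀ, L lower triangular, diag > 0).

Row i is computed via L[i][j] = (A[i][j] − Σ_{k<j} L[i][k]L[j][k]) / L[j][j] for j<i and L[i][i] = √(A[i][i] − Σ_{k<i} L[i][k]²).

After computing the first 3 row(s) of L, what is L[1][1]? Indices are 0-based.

L[1][1] = 1

Step 1: L[0][0] = √(1) = 1.
  L[1][0] = (-1) / L[0][0] = -1.
Step 2: L[1][1] = √(1) = 1.
  L[2][0] = (1) / L[0][0] = 1.
  L[2][1] = (1) / L[1][1] = 1.
Step 3: L[2][2] = √(4) = 2.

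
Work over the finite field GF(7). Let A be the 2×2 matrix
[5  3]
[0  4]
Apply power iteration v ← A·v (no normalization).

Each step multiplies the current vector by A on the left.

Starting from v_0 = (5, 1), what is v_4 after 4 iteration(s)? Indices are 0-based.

v_0 = (5, 1).
v_1 = A·v_0 = (0, 4).
v_2 = A·v_1 = (5, 2).
v_3 = A·v_2 = (3, 1).
v_4 = A·v_3 = (4, 4).

v_4 = (4, 4)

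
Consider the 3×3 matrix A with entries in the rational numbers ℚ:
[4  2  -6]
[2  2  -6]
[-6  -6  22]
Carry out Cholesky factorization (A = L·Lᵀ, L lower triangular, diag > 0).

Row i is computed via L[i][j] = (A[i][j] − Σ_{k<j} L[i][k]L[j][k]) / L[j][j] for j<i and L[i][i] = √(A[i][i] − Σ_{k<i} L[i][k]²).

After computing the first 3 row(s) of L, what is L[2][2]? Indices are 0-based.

Step 1: L[0][0] = √(4) = 2.
  L[1][0] = (2) / L[0][0] = 1.
Step 2: L[1][1] = √(1) = 1.
  L[2][0] = (-6) / L[0][0] = -3.
  L[2][1] = (-3) / L[1][1] = -3.
Step 3: L[2][2] = √(4) = 2.

L[2][2] = 2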